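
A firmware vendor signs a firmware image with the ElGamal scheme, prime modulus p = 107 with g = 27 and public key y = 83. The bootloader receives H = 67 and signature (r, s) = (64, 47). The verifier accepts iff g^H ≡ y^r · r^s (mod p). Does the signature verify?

Left side g^H mod p:
27^2 = 729 ≡ 87
27^4 ≡ 87^2 = 7569 ≡ 79
27^8 ≡ 79^2 = 6241 ≡ 35
27^16 ≡ 35^2 = 1225 ≡ 48
27^32 ≡ 48^2 = 2304 ≡ 57
27^64 ≡ 57^2 = 3249 ≡ 39
67 = 64 + 2 + 1, so 27^67 ≡ 39·87·27 ≡ 19 (mod 107)
Right side y^r · r^s mod p:
83^2 = 6889 ≡ 41
83^4 ≡ 41^2 = 1681 ≡ 76
83^8 ≡ 76^2 = 5776 ≡ 105
83^16 ≡ 105^2 = 11025 ≡ 4
83^32 ≡ 4^2 = 16
83^64 ≡ 16^2 = 256 ≡ 42
64^2 = 4096 ≡ 30
64^4 ≡ 30^2 = 900 ≡ 44
64^8 ≡ 44^2 = 1936 ≡ 10
64^16 ≡ 10^2 = 100
64^32 ≡ 100^2 = 10000 ≡ 49
47 = 32 + 8 + 4 + 2 + 1, so 64^47 ≡ 49·10·44·30·64 ≡ 3 (mod 107)
42·3 = 126 ≡ 19 (mod 107)
19 ≡ 19 (mod 107), so the signature is genuine.

verifies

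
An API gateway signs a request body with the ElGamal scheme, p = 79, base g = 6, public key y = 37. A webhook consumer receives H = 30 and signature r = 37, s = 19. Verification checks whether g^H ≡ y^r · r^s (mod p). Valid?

Left side g^H mod p:
Squares mod 79: 6^1≡6, 6^2≡36, 6^4≡32, 6^8≡76, 6^16≡9
30 = 16 + 8 + 4 + 2, so 6^30 ≡ 9·76·32·36 ≡ 22 (mod 79)
Right side y^r · r^s mod p:
Squares mod 79: 37^1≡37, 37^2≡26, 37^4≡44, 37^8≡40, 37^16≡20, 37^32≡5
37 = 32 + 4 + 1, so 37^37 ≡ 5·44·37 ≡ 3 (mod 79)
Squares mod 79: 37^1≡37, 37^2≡26, 37^4≡44, 37^8≡40, 37^16≡20
19 = 16 + 2 + 1, so 37^19 ≡ 20·26·37 ≡ 43 (mod 79)
3·43 = 129 ≡ 50 (mod 79)
22 ≠ 50, so verification fails.

no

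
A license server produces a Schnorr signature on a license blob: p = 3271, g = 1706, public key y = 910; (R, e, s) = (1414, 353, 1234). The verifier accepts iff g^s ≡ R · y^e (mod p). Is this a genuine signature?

g^s mod p:
Squares mod 3271: 1706^1≡1706, 1706^2≡2517, 1706^4≡2633, 1706^8≡1440, 1706^16≡3057, 1706^32≡2, 1706^64≡4, 1706^128≡16, 1706^256≡256, 1706^512≡116, 1706^1024≡372
1234 = 1024 + 128 + 64 + 16 + 2, so 1706^1234 ≡ 372·16·4·3057·2517 ≡ 3118 (mod 3271)
R · y^e mod p:
Squares mod 3271: 910^1≡910, 910^2≡537, 910^4≡521, 910^8≡3219, 910^16≡2704, 910^32≡931, 910^64≡3217, 910^128≡2916, 910^256≡1727
353 = 256 + 64 + 32 + 1, so 910^353 ≡ 1727·3217·931·910 ≡ 911 (mod 3271)
1414·911 = 1288154 ≡ 2651 (mod 3271)
3118 ≠ 2651; the check fails.

forged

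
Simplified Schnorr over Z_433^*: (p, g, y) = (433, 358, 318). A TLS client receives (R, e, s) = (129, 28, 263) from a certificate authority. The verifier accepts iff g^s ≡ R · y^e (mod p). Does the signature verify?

does not verify

g^s mod p:
358^263 mod 433 = 274
R · y^e mod p:
318^28 mod 433 = 234
129·234 = 30186 ≡ 309 (mod 433)
274 ≠ 309; the check fails.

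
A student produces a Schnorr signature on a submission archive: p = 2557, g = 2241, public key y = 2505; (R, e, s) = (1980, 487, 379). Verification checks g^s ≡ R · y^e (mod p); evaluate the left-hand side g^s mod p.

2241^2 = 5022081 ≡ 133
2241^4 ≡ 133^2 = 17689 ≡ 2347
2241^8 ≡ 2347^2 = 5508409 ≡ 631
2241^16 ≡ 631^2 = 398161 ≡ 1826
2241^32 ≡ 1826^2 = 3334276 ≡ 2505
2241^64 ≡ 2505^2 = 6275025 ≡ 147
2241^128 ≡ 147^2 = 21609 ≡ 1153
2241^256 ≡ 1153^2 = 1329409 ≡ 2326
379 = 256 + 64 + 32 + 16 + 8 + 2 + 1, so 2241^379 ≡ 2326·147·2505·1826·631·133·2241 ≡ 1743 (mod 2557)

1743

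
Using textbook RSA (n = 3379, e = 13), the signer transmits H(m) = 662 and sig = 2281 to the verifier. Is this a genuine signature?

sig^2 ≡ 2281^2 = 5202961 ≡ 2680
sig^4 ≡ 2680^2 = 7182400 ≡ 2025
sig^8 ≡ 2025^2 = 4100625 ≡ 1898
13 = 8 + 4 + 1, so sig^13 ≡ 1898·2025·2281 ≡ 2717 (mod 3379)
sig^13 mod 3379 = 2717, but H(m) = 662.

forged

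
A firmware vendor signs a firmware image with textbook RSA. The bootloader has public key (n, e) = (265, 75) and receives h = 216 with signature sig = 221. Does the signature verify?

verifies

sig^75 mod 265 = 216
sig^75 mod 265 = 216 matches h.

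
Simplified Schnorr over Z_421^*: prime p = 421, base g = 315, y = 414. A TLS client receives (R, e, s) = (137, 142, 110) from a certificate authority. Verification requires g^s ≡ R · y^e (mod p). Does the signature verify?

g^s mod p:
315^2 = 99225 ≡ 290
315^4 ≡ 290^2 = 84100 ≡ 321
315^8 ≡ 321^2 = 103041 ≡ 317
315^16 ≡ 317^2 = 100489 ≡ 291
315^32 ≡ 291^2 = 84681 ≡ 60
315^64 ≡ 60^2 = 3600 ≡ 232
110 = 64 + 32 + 8 + 4 + 2, so 315^110 ≡ 232·60·317·321·290 ≡ 75 (mod 421)
R · y^e mod p:
414^2 = 171396 ≡ 49
414^4 ≡ 49^2 = 2401 ≡ 296
414^8 ≡ 296^2 = 87616 ≡ 48
414^16 ≡ 48^2 = 2304 ≡ 199
414^32 ≡ 199^2 = 39601 ≡ 27
414^64 ≡ 27^2 = 729 ≡ 308
414^128 ≡ 308^2 = 94864 ≡ 139
142 = 128 + 8 + 4 + 2, so 414^142 ≡ 139·48·296·49 ≡ 49 (mod 421)
137·49 = 6713 ≡ 398 (mod 421)
75 ≠ 398; the check fails.

does not verify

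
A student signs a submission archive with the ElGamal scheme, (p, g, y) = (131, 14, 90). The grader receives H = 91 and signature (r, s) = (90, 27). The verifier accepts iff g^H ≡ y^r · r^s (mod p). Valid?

yes

Left side g^H mod p:
14^2 = 196 ≡ 65
14^4 ≡ 65^2 = 4225 ≡ 33
14^8 ≡ 33^2 = 1089 ≡ 41
14^16 ≡ 41^2 = 1681 ≡ 109
14^32 ≡ 109^2 = 11881 ≡ 91
14^64 ≡ 91^2 = 8281 ≡ 28
91 = 64 + 16 + 8 + 2 + 1, so 14^91 ≡ 28·109·41·65·14 ≡ 73 (mod 131)
Right side y^r · r^s mod p:
90^2 = 8100 ≡ 109
90^4 ≡ 109^2 = 11881 ≡ 91
90^8 ≡ 91^2 = 8281 ≡ 28
90^16 ≡ 28^2 = 784 ≡ 129
90^32 ≡ 129^2 = 16641 ≡ 4
90^64 ≡ 4^2 = 16
90 = 64 + 16 + 8 + 2, so 90^90 ≡ 16·129·28·109 ≡ 62 (mod 131)
90^2 = 8100 ≡ 109
90^4 ≡ 109^2 = 11881 ≡ 91
90^8 ≡ 91^2 = 8281 ≡ 28
90^16 ≡ 28^2 = 784 ≡ 129
27 = 16 + 8 + 2 + 1, so 90^27 ≡ 129·28·109·90 ≡ 54 (mod 131)
62·54 = 3348 ≡ 73 (mod 131)
73 ≡ 73 (mod 131), so the signature is genuine.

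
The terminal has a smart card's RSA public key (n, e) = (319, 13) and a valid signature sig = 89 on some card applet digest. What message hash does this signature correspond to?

188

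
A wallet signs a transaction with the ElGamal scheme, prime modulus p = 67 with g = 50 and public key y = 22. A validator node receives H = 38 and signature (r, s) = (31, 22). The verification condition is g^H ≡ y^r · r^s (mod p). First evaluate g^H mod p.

50^2 = 2500 ≡ 21
50^4 ≡ 21^2 = 441 ≡ 39
50^8 ≡ 39^2 = 1521 ≡ 47
50^16 ≡ 47^2 = 2209 ≡ 65
50^32 ≡ 65^2 = 4225 ≡ 4
38 = 32 + 4 + 2, so 50^38 ≡ 4·39·21 ≡ 60 (mod 67)

60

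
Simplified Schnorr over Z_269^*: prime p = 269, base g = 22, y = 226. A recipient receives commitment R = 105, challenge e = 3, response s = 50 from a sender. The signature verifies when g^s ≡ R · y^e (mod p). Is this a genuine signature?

g^s mod p:
22^2 = 484 ≡ 215
22^4 ≡ 215^2 = 46225 ≡ 226
22^8 ≡ 226^2 = 51076 ≡ 235
22^16 ≡ 235^2 = 55225 ≡ 80
22^32 ≡ 80^2 = 6400 ≡ 213
50 = 32 + 16 + 2, so 22^50 ≡ 213·80·215 ≡ 89 (mod 269)
R · y^e mod p:
226^2 = 51076 ≡ 235
3 = 2 + 1, so 226^3 ≡ 235·226 ≡ 117 (mod 269)
105·117 = 12285 ≡ 180 (mod 269)
89 ≠ 180; the check fails.

forged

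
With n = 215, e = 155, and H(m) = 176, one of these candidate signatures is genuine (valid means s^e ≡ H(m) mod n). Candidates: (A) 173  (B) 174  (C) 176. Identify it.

Candidate A: Squares mod 215: 173^1≡173, 173^2≡44, 173^4≡1, 173^8≡1, 173^16≡1, 173^32≡1, 173^64≡1, 173^128≡1; 155 = 128 + 16 + 8 + 2 + 1, so 173^155 ≡ 1·1·1·44·173 ≡ 87 (mod 215)
Candidate B: Squares mod 215: 174^1≡174, 174^2≡176, 174^4≡16, 174^8≡41, 174^16≡176, 174^32≡16, 174^64≡41, 174^128≡176; 155 = 128 + 16 + 8 + 2 + 1, so 174^155 ≡ 176·176·41·176·174 ≡ 174 (mod 215)
Candidate C: Squares mod 215: 176^1≡176, 176^2≡16, 176^4≡41, 176^8≡176, 176^16≡16, 176^32≡41, 176^64≡176, 176^128≡16; 155 = 128 + 16 + 8 + 2 + 1, so 176^155 ≡ 16·16·176·16·176 ≡ 176 (mod 215)
  → matches H(m) = 176

C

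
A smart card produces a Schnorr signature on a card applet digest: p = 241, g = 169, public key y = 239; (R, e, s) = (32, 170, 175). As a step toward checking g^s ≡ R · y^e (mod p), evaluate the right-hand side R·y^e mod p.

Squares mod 241: 239^1≡239, 239^2≡4, 239^4≡16, 239^8≡15, 239^16≡225, 239^32≡15, 239^64≡225, 239^128≡15
170 = 128 + 32 + 8 + 2, so 239^170 ≡ 15·15·15·4 ≡ 4 (mod 241)
R · y^e ≡ 32·4 = 128 ≡ 128 (mod 241)

128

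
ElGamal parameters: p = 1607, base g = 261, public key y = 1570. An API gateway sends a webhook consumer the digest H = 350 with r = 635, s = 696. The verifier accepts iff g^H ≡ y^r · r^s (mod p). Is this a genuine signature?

forged

Left side g^H mod p:
261^2 = 68121 ≡ 627
261^4 ≡ 627^2 = 393129 ≡ 1021
261^8 ≡ 1021^2 = 1042441 ≡ 1105
261^16 ≡ 1105^2 = 1221025 ≡ 1312
261^32 ≡ 1312^2 = 1721344 ≡ 247
261^64 ≡ 247^2 = 61009 ≡ 1550
261^128 ≡ 1550^2 = 2402500 ≡ 35
261^256 ≡ 35^2 = 1225
350 = 256 + 64 + 16 + 8 + 4 + 2, so 261^350 ≡ 1225·1550·1312·1105·1021·627 ≡ 1127 (mod 1607)
Right side y^r · r^s mod p:
1570^2 = 2464900 ≡ 1369
1570^4 ≡ 1369^2 = 1874161 ≡ 399
1570^8 ≡ 399^2 = 159201 ≡ 108
1570^16 ≡ 108^2 = 11664 ≡ 415
1570^32 ≡ 415^2 = 172225 ≡ 276
1570^64 ≡ 276^2 = 76176 ≡ 647
1570^128 ≡ 647^2 = 418609 ≡ 789
1570^256 ≡ 789^2 = 622521 ≡ 612
1570^512 ≡ 612^2 = 374544 ≡ 113
635 = 512 + 64 + 32 + 16 + 8 + 2 + 1, so 1570^635 ≡ 113·647·276·415·108·1369·1570 ≡ 1583 (mod 1607)
635^2 = 403225 ≡ 1475
635^4 ≡ 1475^2 = 2175625 ≡ 1354
635^8 ≡ 1354^2 = 1833316 ≡ 1336
635^16 ≡ 1336^2 = 1784896 ≡ 1126
635^32 ≡ 1126^2 = 1267876 ≡ 1560
635^64 ≡ 1560^2 = 2433600 ≡ 602
635^128 ≡ 602^2 = 362404 ≡ 829
635^256 ≡ 829^2 = 687241 ≡ 1052
635^512 ≡ 1052^2 = 1106704 ≡ 1088
696 = 512 + 128 + 32 + 16 + 8, so 635^696 ≡ 1088·829·1560·1126·1336 ≡ 1416 (mod 1607)
1583·1416 = 2241528 ≡ 1370 (mod 1607)
1127 ≠ 1370, so verification fails.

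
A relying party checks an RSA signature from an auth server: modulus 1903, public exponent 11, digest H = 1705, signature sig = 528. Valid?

Squares mod 1903: sig^1≡528, sig^2≡946, sig^4≡506, sig^8≡1034
11 = 8 + 2 + 1, so sig^11 ≡ 1034·946·528 ≡ 198 (mod 1903)
The recovered value 198 does not match the digest 1705.

no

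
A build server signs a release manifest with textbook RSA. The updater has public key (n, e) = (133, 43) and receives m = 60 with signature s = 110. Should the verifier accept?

reject

Squares mod 133: s^1≡110, s^2≡130, s^4≡9, s^8≡81, s^16≡44, s^32≡74
43 = 32 + 8 + 2 + 1, so s^43 ≡ 74·81·130·110 ≡ 89 (mod 133)
s^43 mod 133 = 89, but m = 60.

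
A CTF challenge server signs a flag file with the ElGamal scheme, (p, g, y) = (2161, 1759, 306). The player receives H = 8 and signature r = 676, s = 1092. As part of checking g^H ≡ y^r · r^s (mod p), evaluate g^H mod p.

Squares mod 2161: 1759^1≡1759, 1759^2≡1690, 1759^4≡1419, 1759^8≡1670
1759^8 ≡ 1670 (mod 2161)

1670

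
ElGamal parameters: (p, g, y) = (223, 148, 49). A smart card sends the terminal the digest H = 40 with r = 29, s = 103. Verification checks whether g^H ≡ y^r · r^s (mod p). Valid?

Left side g^H mod p:
Squares mod 223: 148^1≡148, 148^2≡50, 148^4≡47, 148^8≡202, 148^16≡218, 148^32≡25
40 = 32 + 8, so 148^40 ≡ 25·202 ≡ 144 (mod 223)
Right side y^r · r^s mod p:
Squares mod 223: 49^1≡49, 49^2≡171, 49^4≡28, 49^8≡115, 49^16≡68
29 = 16 + 8 + 4 + 1, so 49^29 ≡ 68·115·28·49 ≡ 64 (mod 223)
Squares mod 223: 29^1≡29, 29^2≡172, 29^4≡148, 29^8≡50, 29^16≡47, 29^32≡202, 29^64≡218
103 = 64 + 32 + 4 + 2 + 1, so 29^103 ≡ 218·202·148·172·29 ≡ 58 (mod 223)
64·58 = 3712 ≡ 144 (mod 223)
144 ≡ 144 (mod 223), so the signature is genuine.

yes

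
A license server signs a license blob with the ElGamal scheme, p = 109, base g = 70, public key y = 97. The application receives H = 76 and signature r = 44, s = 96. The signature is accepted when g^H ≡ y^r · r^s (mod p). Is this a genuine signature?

genuine

Left side g^H mod p:
70^2 = 4900 ≡ 104
70^4 ≡ 104^2 = 10816 ≡ 25
70^8 ≡ 25^2 = 625 ≡ 80
70^16 ≡ 80^2 = 6400 ≡ 78
70^32 ≡ 78^2 = 6084 ≡ 89
70^64 ≡ 89^2 = 7921 ≡ 73
76 = 64 + 8 + 4, so 70^76 ≡ 73·80·25 ≡ 49 (mod 109)
Right side y^r · r^s mod p:
97^2 = 9409 ≡ 35
97^4 ≡ 35^2 = 1225 ≡ 26
97^8 ≡ 26^2 = 676 ≡ 22
97^16 ≡ 22^2 = 484 ≡ 48
97^32 ≡ 48^2 = 2304 ≡ 15
44 = 32 + 8 + 4, so 97^44 ≡ 15·22·26 ≡ 78 (mod 109)
44^2 = 1936 ≡ 83
44^4 ≡ 83^2 = 6889 ≡ 22
44^8 ≡ 22^2 = 484 ≡ 48
44^16 ≡ 48^2 = 2304 ≡ 15
44^32 ≡ 15^2 = 225 ≡ 7
44^64 ≡ 7^2 = 49
96 = 64 + 32, so 44^96 ≡ 49·7 ≡ 16 (mod 109)
78·16 = 1248 ≡ 49 (mod 109)
49 ≡ 49 (mod 109), so the signature is genuine.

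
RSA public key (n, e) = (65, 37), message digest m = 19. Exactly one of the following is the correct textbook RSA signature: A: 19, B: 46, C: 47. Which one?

Candidate A: Squares mod 65: 19^1≡19, 19^2≡36, 19^4≡61, 19^8≡16, 19^16≡61, 19^32≡16; 37 = 32 + 4 + 1, so 19^37 ≡ 16·61·19 ≡ 19 (mod 65)
  → matches m = 19
Candidate B: Squares mod 65: 46^1≡46, 46^2≡36, 46^4≡61, 46^8≡16, 46^16≡61, 46^32≡16; 37 = 32 + 4 + 1, so 46^37 ≡ 16·61·46 ≡ 46 (mod 65)
Candidate C: Squares mod 65: 47^1≡47, 47^2≡64, 47^4≡1, 47^8≡1, 47^16≡1, 47^32≡1; 37 = 32 + 4 + 1, so 47^37 ≡ 1·1·47 ≡ 47 (mod 65)

A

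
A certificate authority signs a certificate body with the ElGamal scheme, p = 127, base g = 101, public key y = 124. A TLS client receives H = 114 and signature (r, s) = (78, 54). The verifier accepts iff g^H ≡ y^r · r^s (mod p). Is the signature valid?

Left side g^H mod p:
101^2 = 10201 ≡ 41
101^4 ≡ 41^2 = 1681 ≡ 30
101^8 ≡ 30^2 = 900 ≡ 11
101^16 ≡ 11^2 = 121
101^32 ≡ 121^2 = 14641 ≡ 36
101^64 ≡ 36^2 = 1296 ≡ 26
114 = 64 + 32 + 16 + 2, so 101^114 ≡ 26·36·121·41 ≡ 122 (mod 127)
Right side y^r · r^s mod p:
124^2 = 15376 ≡ 9
124^4 ≡ 9^2 = 81
124^8 ≡ 81^2 = 6561 ≡ 84
124^16 ≡ 84^2 = 7056 ≡ 71
124^32 ≡ 71^2 = 5041 ≡ 88
124^64 ≡ 88^2 = 7744 ≡ 124
78 = 64 + 8 + 4 + 2, so 124^78 ≡ 124·84·81·9 ≡ 61 (mod 127)
78^2 = 6084 ≡ 115
78^4 ≡ 115^2 = 13225 ≡ 17
78^8 ≡ 17^2 = 289 ≡ 35
78^16 ≡ 35^2 = 1225 ≡ 82
78^32 ≡ 82^2 = 6724 ≡ 120
54 = 32 + 16 + 4 + 2, so 78^54 ≡ 120·82·17·115 ≡ 2 (mod 127)
61·2 = 122 ≡ 122 (mod 127)
122 ≡ 122 (mod 127), so the signature is genuine.

valid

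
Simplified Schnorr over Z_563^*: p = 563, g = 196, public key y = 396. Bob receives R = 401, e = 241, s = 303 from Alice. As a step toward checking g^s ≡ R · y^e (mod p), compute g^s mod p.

399

Squares mod 563: 196^1≡196, 196^2≡132, 196^4≡534, 196^8≡278, 196^16≡153, 196^32≡326, 196^64≡432, 196^128≡271, 196^256≡251
303 = 256 + 32 + 8 + 4 + 2 + 1, so 196^303 ≡ 251·326·278·534·132·196 ≡ 399 (mod 563)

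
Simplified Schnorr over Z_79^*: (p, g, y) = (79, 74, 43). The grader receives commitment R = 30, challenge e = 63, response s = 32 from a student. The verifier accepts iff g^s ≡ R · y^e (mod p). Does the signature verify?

verifies

g^s mod p:
Squares mod 79: 74^1≡74, 74^2≡25, 74^4≡72, 74^8≡49, 74^16≡31, 74^32≡13
74^32 ≡ 13 (mod 79)
R · y^e mod p:
Squares mod 79: 43^1≡43, 43^2≡32, 43^4≡76, 43^8≡9, 43^16≡2, 43^32≡4
63 = 32 + 16 + 8 + 4 + 2 + 1, so 43^63 ≡ 4·2·9·76·32·43 ≡ 61 (mod 79)
30·61 = 1830 ≡ 13 (mod 79)
13 ≡ 13 (mod 79); signature holds.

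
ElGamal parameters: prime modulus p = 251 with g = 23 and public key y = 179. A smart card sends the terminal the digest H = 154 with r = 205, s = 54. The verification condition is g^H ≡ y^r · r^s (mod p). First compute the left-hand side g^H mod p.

22

23^2 = 529 ≡ 27
23^4 ≡ 27^2 = 729 ≡ 227
23^8 ≡ 227^2 = 51529 ≡ 74
23^16 ≡ 74^2 = 5476 ≡ 205
23^32 ≡ 205^2 = 42025 ≡ 108
23^64 ≡ 108^2 = 11664 ≡ 118
23^128 ≡ 118^2 = 13924 ≡ 119
154 = 128 + 16 + 8 + 2, so 23^154 ≡ 119·205·74·27 ≡ 22 (mod 251)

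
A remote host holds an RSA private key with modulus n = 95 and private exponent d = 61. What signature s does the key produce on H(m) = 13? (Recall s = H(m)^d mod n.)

48

(H(m))^61 mod 95 = 48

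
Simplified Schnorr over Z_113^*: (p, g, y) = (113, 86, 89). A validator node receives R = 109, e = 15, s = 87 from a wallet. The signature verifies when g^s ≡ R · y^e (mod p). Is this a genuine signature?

forged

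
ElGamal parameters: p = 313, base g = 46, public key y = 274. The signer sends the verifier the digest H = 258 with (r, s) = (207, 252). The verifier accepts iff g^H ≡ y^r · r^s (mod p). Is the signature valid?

valid

Left side g^H mod p:
46^2 = 2116 ≡ 238
46^4 ≡ 238^2 = 56644 ≡ 304
46^8 ≡ 304^2 = 92416 ≡ 81
46^16 ≡ 81^2 = 6561 ≡ 301
46^32 ≡ 301^2 = 90601 ≡ 144
46^64 ≡ 144^2 = 20736 ≡ 78
46^128 ≡ 78^2 = 6084 ≡ 137
46^256 ≡ 137^2 = 18769 ≡ 302
258 = 256 + 2, so 46^258 ≡ 302·238 ≡ 199 (mod 313)
Right side y^r · r^s mod p:
274^2 = 75076 ≡ 269
274^4 ≡ 269^2 = 72361 ≡ 58
274^8 ≡ 58^2 = 3364 ≡ 234
274^16 ≡ 234^2 = 54756 ≡ 294
274^32 ≡ 294^2 = 86436 ≡ 48
274^64 ≡ 48^2 = 2304 ≡ 113
274^128 ≡ 113^2 = 12769 ≡ 249
207 = 128 + 64 + 8 + 4 + 2 + 1, so 274^207 ≡ 249·113·234·58·269·274 ≡ 8 (mod 313)
207^2 = 42849 ≡ 281
207^4 ≡ 281^2 = 78961 ≡ 85
207^8 ≡ 85^2 = 7225 ≡ 26
207^16 ≡ 26^2 = 676 ≡ 50
207^32 ≡ 50^2 = 2500 ≡ 309
207^64 ≡ 309^2 = 95481 ≡ 16
207^128 ≡ 16^2 = 256
252 = 128 + 64 + 32 + 16 + 8 + 4, so 207^252 ≡ 256·16·309·50·26·85 ≡ 64 (mod 313)
8·64 = 512 ≡ 199 (mod 313)
199 ≡ 199 (mod 313), so the signature is genuine.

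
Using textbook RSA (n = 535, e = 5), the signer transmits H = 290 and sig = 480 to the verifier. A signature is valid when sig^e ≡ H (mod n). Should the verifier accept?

sig^2 ≡ 480^2 = 230400 ≡ 350
sig^4 ≡ 350^2 = 122500 ≡ 520
5 = 4 + 1, so sig^5 ≡ 520·480 ≡ 290 (mod 535)
Since 290 equals the digest 290, verification succeeds.

accept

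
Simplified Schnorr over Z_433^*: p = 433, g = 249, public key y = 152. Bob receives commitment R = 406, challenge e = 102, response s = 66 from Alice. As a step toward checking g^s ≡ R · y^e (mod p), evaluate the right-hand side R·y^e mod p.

152^2 = 23104 ≡ 155
152^4 ≡ 155^2 = 24025 ≡ 210
152^8 ≡ 210^2 = 44100 ≡ 367
152^16 ≡ 367^2 = 134689 ≡ 26
152^32 ≡ 26^2 = 676 ≡ 243
152^64 ≡ 243^2 = 59049 ≡ 161
102 = 64 + 32 + 4 + 2, so 152^102 ≡ 161·243·210·155 ≡ 217 (mod 433)
R · y^e ≡ 406·217 = 88102 ≡ 203 (mod 433)

203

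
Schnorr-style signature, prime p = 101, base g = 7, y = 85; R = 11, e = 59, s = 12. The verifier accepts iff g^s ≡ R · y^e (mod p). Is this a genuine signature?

forged

g^s mod p:
7^2 = 49
7^4 ≡ 49^2 = 2401 ≡ 78
7^8 ≡ 78^2 = 6084 ≡ 24
12 = 8 + 4, so 7^12 ≡ 24·78 ≡ 54 (mod 101)
R · y^e mod p:
85^2 = 7225 ≡ 54
85^4 ≡ 54^2 = 2916 ≡ 88
85^8 ≡ 88^2 = 7744 ≡ 68
85^16 ≡ 68^2 = 4624 ≡ 79
85^32 ≡ 79^2 = 6241 ≡ 80
59 = 32 + 16 + 8 + 2 + 1, so 85^59 ≡ 80·79·68·54·85 ≡ 23 (mod 101)
11·23 = 253 ≡ 51 (mod 101)
54 ≠ 51; the check fails.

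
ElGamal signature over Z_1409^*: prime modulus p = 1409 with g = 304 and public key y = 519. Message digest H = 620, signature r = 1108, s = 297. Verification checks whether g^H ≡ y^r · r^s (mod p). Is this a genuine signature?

Left side g^H mod p:
304^2 = 92416 ≡ 831
304^4 ≡ 831^2 = 690561 ≡ 151
304^8 ≡ 151^2 = 22801 ≡ 257
304^16 ≡ 257^2 = 66049 ≡ 1235
304^32 ≡ 1235^2 = 1525225 ≡ 687
304^64 ≡ 687^2 = 471969 ≡ 1363
304^128 ≡ 1363^2 = 1857769 ≡ 707
304^256 ≡ 707^2 = 499849 ≡ 1063
304^512 ≡ 1063^2 = 1129969 ≡ 1360
620 = 512 + 64 + 32 + 8 + 4, so 304^620 ≡ 1360·1363·687·257·151 ≡ 1121 (mod 1409)
Right side y^r · r^s mod p:
519^2 = 269361 ≡ 242
519^4 ≡ 242^2 = 58564 ≡ 795
519^8 ≡ 795^2 = 632025 ≡ 793
519^16 ≡ 793^2 = 628849 ≡ 435
519^32 ≡ 435^2 = 189225 ≡ 419
519^64 ≡ 419^2 = 175561 ≡ 845
519^128 ≡ 845^2 = 714025 ≡ 1071
519^256 ≡ 1071^2 = 1147041 ≡ 115
519^512 ≡ 115^2 = 13225 ≡ 544
519^1024 ≡ 544^2 = 295936 ≡ 46
1108 = 1024 + 64 + 16 + 4, so 519^1108 ≡ 46·845·435·795 ≡ 1273 (mod 1409)
1108^2 = 1227664 ≡ 425
1108^4 ≡ 425^2 = 180625 ≡ 273
1108^8 ≡ 273^2 = 74529 ≡ 1261
1108^16 ≡ 1261^2 = 1590121 ≡ 769
1108^32 ≡ 769^2 = 591361 ≡ 990
1108^64 ≡ 990^2 = 980100 ≡ 845
1108^128 ≡ 845^2 = 714025 ≡ 1071
1108^256 ≡ 1071^2 = 1147041 ≡ 115
297 = 256 + 32 + 8 + 1, so 1108^297 ≡ 115·990·1261·1108 ≡ 1306 (mod 1409)
1273·1306 = 1662538 ≡ 1327 (mod 1409)
1121 ≠ 1327, so verification fails.

forged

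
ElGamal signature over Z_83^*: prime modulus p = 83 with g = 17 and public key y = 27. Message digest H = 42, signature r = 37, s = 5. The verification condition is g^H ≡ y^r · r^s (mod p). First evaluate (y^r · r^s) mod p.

17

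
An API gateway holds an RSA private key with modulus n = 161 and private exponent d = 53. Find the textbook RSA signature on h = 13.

h^2 ≡ 13^2 = 169 ≡ 8
h^4 ≡ 8^2 = 64
h^8 ≡ 64^2 = 4096 ≡ 71
h^16 ≡ 71^2 = 5041 ≡ 50
h^32 ≡ 50^2 = 2500 ≡ 85
53 = 32 + 16 + 4 + 1, so h^53 ≡ 85·50·64·13 ≡ 118 (mod 161)

118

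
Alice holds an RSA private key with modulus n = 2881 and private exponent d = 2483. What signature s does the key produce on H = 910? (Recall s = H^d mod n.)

2617

Squares mod 2881: H^1≡910, H^2≡1253, H^4≡2745, H^8≡1210, H^16≡552, H^32≡2199, H^64≡1283, H^128≡1038, H^256≡2831, H^512≡2500, H^1024≡1111, H^2048≡1253
2483 = 2048 + 256 + 128 + 32 + 16 + 2 + 1, so H^2483 ≡ 1253·2831·1038·2199·552·1253·910 ≡ 2617 (mod 2881)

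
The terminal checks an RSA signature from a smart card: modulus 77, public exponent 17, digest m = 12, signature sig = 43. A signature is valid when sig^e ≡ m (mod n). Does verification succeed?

fails

Squares mod 77: sig^1≡43, sig^2≡1, sig^4≡1, sig^8≡1, sig^16≡1
17 = 16 + 1, so sig^17 ≡ 1·43 ≡ 43 (mod 77)
The recovered value 43 does not match the digest 12.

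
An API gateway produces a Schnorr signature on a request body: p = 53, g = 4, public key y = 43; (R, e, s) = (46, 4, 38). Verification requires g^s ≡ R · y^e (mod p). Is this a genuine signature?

g^s mod p:
4^38 mod 53 = 13
R · y^e mod p:
43^4 mod 53 = 36
46·36 = 1656 ≡ 13 (mod 53)
13 ≡ 13 (mod 53); signature holds.

genuine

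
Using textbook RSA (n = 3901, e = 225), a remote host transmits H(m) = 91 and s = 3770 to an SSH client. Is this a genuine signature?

genuine

s^225 mod 3901 = 91
Since 91 equals the digest 91, verification succeeds.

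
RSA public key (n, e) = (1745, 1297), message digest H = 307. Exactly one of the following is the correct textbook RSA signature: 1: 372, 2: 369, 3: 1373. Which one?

1

Candidate 1: Squares mod 1745: 372^1≡372, 372^2≡529, 372^4≡641, 372^8≡806, 372^16≡496, 372^32≡1716, 372^64≡841, 372^128≡556, 372^256≡271, 372^512≡151, 372^1024≡116; 1297 = 1024 + 256 + 16 + 1, so 372^1297 ≡ 116·271·496·372 ≡ 307 (mod 1745)
  → matches H = 307
Candidate 2: Squares mod 1745: 369^1≡369, 369^2≡51, 369^4≡856, 369^8≡1581, 369^16≡721, 369^32≡1576, 369^64≡641, 369^128≡806, 369^256≡496, 369^512≡1716, 369^1024≡841; 1297 = 1024 + 256 + 16 + 1, so 369^1297 ≡ 841·496·721·369 ≡ 964 (mod 1745)
Candidate 3: Squares mod 1745: 1373^1≡1373, 1373^2≡529, 1373^4≡641, 1373^8≡806, 1373^16≡496, 1373^32≡1716, 1373^64≡841, 1373^128≡556, 1373^256≡271, 1373^512≡151, 1373^1024≡116; 1297 = 1024 + 256 + 16 + 1, so 1373^1297 ≡ 116·271·496·1373 ≡ 1438 (mod 1745)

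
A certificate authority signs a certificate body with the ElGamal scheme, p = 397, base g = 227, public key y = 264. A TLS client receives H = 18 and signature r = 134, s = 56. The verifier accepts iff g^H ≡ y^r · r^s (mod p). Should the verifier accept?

accept

Left side g^H mod p:
227^18 mod 397 = 124
Right side y^r · r^s mod p:
264^134 mod 397 = 205
134^56 mod 397 = 355
205·355 = 72775 ≡ 124 (mod 397)
124 ≡ 124 (mod 397), so the signature is genuine.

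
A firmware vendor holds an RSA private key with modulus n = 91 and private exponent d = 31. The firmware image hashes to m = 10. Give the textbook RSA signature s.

m^2 ≡ 10^2 = 100 ≡ 9
m^4 ≡ 9^2 = 81
m^8 ≡ 81^2 = 6561 ≡ 9
m^16 ≡ 9^2 = 81
31 = 16 + 8 + 4 + 2 + 1, so m^31 ≡ 81·9·81·9·10 ≡ 10 (mod 91)

10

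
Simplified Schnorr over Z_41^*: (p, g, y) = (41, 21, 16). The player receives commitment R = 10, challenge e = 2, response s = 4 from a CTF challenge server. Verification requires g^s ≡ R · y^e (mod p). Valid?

yes

g^s mod p:
21^2 = 441 ≡ 31
21^4 ≡ 31^2 = 961 ≡ 18
R · y^e mod p:
16^2 = 256 ≡ 10
10·10 = 100 ≡ 18 (mod 41)
18 ≡ 18 (mod 41); signature holds.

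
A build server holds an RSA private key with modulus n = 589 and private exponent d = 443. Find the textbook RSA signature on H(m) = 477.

(H(m))^2 ≡ 477^2 = 227529 ≡ 175
(H(m))^4 ≡ 175^2 = 30625 ≡ 586
(H(m))^8 ≡ 586^2 = 343396 ≡ 9
(H(m))^16 ≡ 9^2 = 81
(H(m))^32 ≡ 81^2 = 6561 ≡ 82
(H(m))^64 ≡ 82^2 = 6724 ≡ 245
(H(m))^128 ≡ 245^2 = 60025 ≡ 536
(H(m))^256 ≡ 536^2 = 287296 ≡ 453
443 = 256 + 128 + 32 + 16 + 8 + 2 + 1, so (H(m))^443 ≡ 453·536·82·81·9·175·477 ≡ 53 (mod 589)

53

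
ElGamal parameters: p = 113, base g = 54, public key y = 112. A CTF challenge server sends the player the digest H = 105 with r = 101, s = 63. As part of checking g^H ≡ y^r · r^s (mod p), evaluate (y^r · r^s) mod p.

112^2 = 12544 ≡ 1
112^4 ≡ 1^2 = 1
112^8 ≡ 1^2 = 1
112^16 ≡ 1^2 = 1
112^32 ≡ 1^2 = 1
112^64 ≡ 1^2 = 1
101 = 64 + 32 + 4 + 1, so 112^101 ≡ 1·1·1·112 ≡ 112 (mod 113)
101^2 = 10201 ≡ 31
101^4 ≡ 31^2 = 961 ≡ 57
101^8 ≡ 57^2 = 3249 ≡ 85
101^16 ≡ 85^2 = 7225 ≡ 106
101^32 ≡ 106^2 = 11236 ≡ 49
63 = 32 + 16 + 8 + 4 + 2 + 1, so 101^63 ≡ 49·106·85·57·31·101 ≡ 73 (mod 113)
y^r · r^s ≡ 112·73 = 8176 ≡ 40 (mod 113)

40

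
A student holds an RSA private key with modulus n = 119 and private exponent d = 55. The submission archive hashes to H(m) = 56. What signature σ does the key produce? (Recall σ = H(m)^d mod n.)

112

Squares mod 119: (H(m))^1≡56, (H(m))^2≡42, (H(m))^4≡98, (H(m))^8≡84, (H(m))^16≡35, (H(m))^32≡35
55 = 32 + 16 + 4 + 2 + 1, so (H(m))^55 ≡ 35·35·98·42·56 ≡ 112 (mod 119)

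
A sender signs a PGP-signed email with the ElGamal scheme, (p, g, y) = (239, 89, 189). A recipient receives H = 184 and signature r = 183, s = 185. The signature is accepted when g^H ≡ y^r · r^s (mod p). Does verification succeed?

Left side g^H mod p:
89^184 mod 239 = 127
Right side y^r · r^s mod p:
189^183 mod 239 = 79
183^185 mod 239 = 91
79·91 = 7189 ≡ 19 (mod 239)
127 ≠ 19, so verification fails.

fails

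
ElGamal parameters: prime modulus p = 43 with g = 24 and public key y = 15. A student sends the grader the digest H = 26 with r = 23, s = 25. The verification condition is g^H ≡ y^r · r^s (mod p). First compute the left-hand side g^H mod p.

13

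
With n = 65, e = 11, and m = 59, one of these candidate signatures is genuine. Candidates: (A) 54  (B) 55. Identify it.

Candidate A: 54^2 = 2916 ≡ 56; 54^4 ≡ 56^2 = 3136 ≡ 16; 54^8 ≡ 16^2 = 256 ≡ 61; 11 = 8 + 2 + 1, so 54^11 ≡ 61·56·54 ≡ 59 (mod 65)
  → matches m = 59
Candidate B: 55^2 = 3025 ≡ 35; 55^4 ≡ 35^2 = 1225 ≡ 55; 55^8 ≡ 55^2 = 3025 ≡ 35; 11 = 8 + 2 + 1, so 55^11 ≡ 35·35·55 ≡ 35 (mod 65)

A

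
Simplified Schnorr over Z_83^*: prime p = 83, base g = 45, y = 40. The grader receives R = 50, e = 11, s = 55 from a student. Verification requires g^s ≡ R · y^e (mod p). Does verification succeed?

g^s mod p:
Squares mod 83: 45^1≡45, 45^2≡33, 45^4≡10, 45^8≡17, 45^16≡40, 45^32≡23
55 = 32 + 16 + 4 + 2 + 1, so 45^55 ≡ 23·40·10·33·45 ≡ 34 (mod 83)
R · y^e mod p:
Squares mod 83: 40^1≡40, 40^2≡23, 40^4≡31, 40^8≡48
11 = 8 + 2 + 1, so 40^11 ≡ 48·23·40 ≡ 4 (mod 83)
50·4 = 200 ≡ 34 (mod 83)
34 ≡ 34 (mod 83); signature holds.

passes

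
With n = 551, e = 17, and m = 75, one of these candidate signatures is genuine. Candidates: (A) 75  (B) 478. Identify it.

Candidate A: 75^2 = 5625 ≡ 115; 75^4 ≡ 115^2 = 13225 ≡ 1; 75^8 ≡ 1^2 = 1; 75^16 ≡ 1^2 = 1; 17 = 16 + 1, so 75^17 ≡ 1·75 ≡ 75 (mod 551)
  → matches m = 75
Candidate B: 478^2 = 228484 ≡ 370; 478^4 ≡ 370^2 = 136900 ≡ 252; 478^8 ≡ 252^2 = 63504 ≡ 139; 478^16 ≡ 139^2 = 19321 ≡ 36; 17 = 16 + 1, so 478^17 ≡ 36·478 ≡ 127 (mod 551)

A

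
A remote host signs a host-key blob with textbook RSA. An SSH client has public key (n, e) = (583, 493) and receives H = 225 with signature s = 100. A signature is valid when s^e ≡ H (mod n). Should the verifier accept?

s^2 ≡ 100^2 = 10000 ≡ 89
s^4 ≡ 89^2 = 7921 ≡ 342
s^8 ≡ 342^2 = 116964 ≡ 364
s^16 ≡ 364^2 = 132496 ≡ 155
s^32 ≡ 155^2 = 24025 ≡ 122
s^64 ≡ 122^2 = 14884 ≡ 309
s^128 ≡ 309^2 = 95481 ≡ 452
s^256 ≡ 452^2 = 204304 ≡ 254
493 = 256 + 128 + 64 + 32 + 8 + 4 + 1, so s^493 ≡ 254·452·309·122·364·342·100 ≡ 309 (mod 583)
The recovered value 309 does not match the digest 225.

reject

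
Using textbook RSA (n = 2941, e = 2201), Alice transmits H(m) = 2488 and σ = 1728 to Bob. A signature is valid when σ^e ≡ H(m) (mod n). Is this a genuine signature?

Squares mod 2941: σ^1≡1728, σ^2≡869, σ^4≡2265, σ^8≡1121, σ^16≡834, σ^32≡1480, σ^64≡2296, σ^128≡1344, σ^256≡562, σ^512≡1157, σ^1024≡494, σ^2048≡2874
2201 = 2048 + 128 + 16 + 8 + 1, so σ^2201 ≡ 2874·1344·834·1121·1728 ≡ 2488 (mod 2941)
Since 2488 equals the digest 2488, verification succeeds.

genuine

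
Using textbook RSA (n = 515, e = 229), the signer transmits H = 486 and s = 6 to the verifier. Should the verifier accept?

accept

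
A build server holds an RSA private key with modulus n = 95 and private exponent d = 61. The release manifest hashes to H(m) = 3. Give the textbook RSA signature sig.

78

Squares mod 95: (H(m))^1≡3, (H(m))^2≡9, (H(m))^4≡81, (H(m))^8≡6, (H(m))^16≡36, (H(m))^32≡61
61 = 32 + 16 + 8 + 4 + 1, so (H(m))^61 ≡ 61·36·6·81·3 ≡ 78 (mod 95)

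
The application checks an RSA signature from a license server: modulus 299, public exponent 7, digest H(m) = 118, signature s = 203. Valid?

s^2 ≡ 203^2 = 41209 ≡ 246
s^4 ≡ 246^2 = 60516 ≡ 118
7 = 4 + 2 + 1, so s^7 ≡ 118·246·203 ≡ 291 (mod 299)
s^7 mod 299 = 291, but H(m) = 118.

no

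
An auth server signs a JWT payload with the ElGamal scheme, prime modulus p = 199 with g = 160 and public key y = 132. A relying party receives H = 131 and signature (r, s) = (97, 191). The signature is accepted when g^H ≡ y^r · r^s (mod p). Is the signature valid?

invalid

Left side g^H mod p:
160^131 mod 199 = 33
Right side y^r · r^s mod p:
132^97 mod 199 = 52
97^191 mod 199 = 186
52·186 = 9672 ≡ 120 (mod 199)
33 ≠ 120, so verification fails.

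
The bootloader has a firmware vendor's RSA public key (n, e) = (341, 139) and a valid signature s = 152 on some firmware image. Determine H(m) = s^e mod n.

Squares mod 341: s^1≡152, s^2≡257, s^4≡236, s^8≡113, s^16≡152, s^32≡257, s^64≡236, s^128≡113
139 = 128 + 8 + 2 + 1, so s^139 ≡ 113·113·257·152 ≡ 236 (mod 341)

236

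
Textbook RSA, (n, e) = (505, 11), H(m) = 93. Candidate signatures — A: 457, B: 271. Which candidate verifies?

Candidate A: Squares mod 505: 457^1≡457, 457^2≡284, 457^4≡361, 457^8≡31; 11 = 8 + 2 + 1, so 457^11 ≡ 31·284·457 ≡ 93 (mod 505)
  → matches H(m) = 93
Candidate B: Squares mod 505: 271^1≡271, 271^2≡216, 271^4≡196, 271^8≡36; 11 = 8 + 2 + 1, so 271^11 ≡ 36·216·271 ≡ 436 (mod 505)

A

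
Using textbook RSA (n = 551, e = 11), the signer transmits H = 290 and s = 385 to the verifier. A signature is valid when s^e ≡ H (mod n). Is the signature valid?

s^2 ≡ 385^2 = 148225 ≡ 6
s^4 ≡ 6^2 = 36
s^8 ≡ 36^2 = 1296 ≡ 194
11 = 8 + 2 + 1, so s^11 ≡ 194·6·385 ≡ 177 (mod 551)
s^11 mod 551 = 177, but H = 290.

invalid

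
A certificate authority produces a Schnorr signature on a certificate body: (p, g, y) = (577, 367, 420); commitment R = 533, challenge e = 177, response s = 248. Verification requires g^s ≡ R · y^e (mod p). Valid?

g^s mod p:
367^2 = 134689 ≡ 248
367^4 ≡ 248^2 = 61504 ≡ 342
367^8 ≡ 342^2 = 116964 ≡ 410
367^16 ≡ 410^2 = 168100 ≡ 193
367^32 ≡ 193^2 = 37249 ≡ 321
367^64 ≡ 321^2 = 103041 ≡ 335
367^128 ≡ 335^2 = 112225 ≡ 287
248 = 128 + 64 + 32 + 16 + 8, so 367^248 ≡ 287·335·321·193·410 ≡ 374 (mod 577)
R · y^e mod p:
420^2 = 176400 ≡ 415
420^4 ≡ 415^2 = 172225 ≡ 279
420^8 ≡ 279^2 = 77841 ≡ 523
420^16 ≡ 523^2 = 273529 ≡ 31
420^32 ≡ 31^2 = 961 ≡ 384
420^64 ≡ 384^2 = 147456 ≡ 321
420^128 ≡ 321^2 = 103041 ≡ 335
177 = 128 + 32 + 16 + 1, so 420^177 ≡ 335·384·31·420 ≡ 280 (mod 577)
533·280 = 149240 ≡ 374 (mod 577)
374 ≡ 374 (mod 577); signature holds.

yes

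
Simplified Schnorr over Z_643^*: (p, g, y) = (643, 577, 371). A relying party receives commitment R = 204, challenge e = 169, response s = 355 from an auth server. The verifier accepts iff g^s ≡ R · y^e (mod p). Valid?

no

g^s mod p:
Squares mod 643: 577^1≡577, 577^2≡498, 577^4≡449, 577^8≡342, 577^16≡581, 577^32≡629, 577^64≡196, 577^128≡479, 577^256≡533
355 = 256 + 64 + 32 + 2 + 1, so 577^355 ≡ 533·196·629·498·577 ≡ 101 (mod 643)
R · y^e mod p:
Squares mod 643: 371^1≡371, 371^2≡39, 371^4≡235, 371^8≡570, 371^16≡185, 371^32≡146, 371^64≡97, 371^128≡407
169 = 128 + 32 + 8 + 1, so 371^169 ≡ 407·146·570·371 ≡ 94 (mod 643)
204·94 = 19176 ≡ 529 (mod 643)
101 ≠ 529; the check fails.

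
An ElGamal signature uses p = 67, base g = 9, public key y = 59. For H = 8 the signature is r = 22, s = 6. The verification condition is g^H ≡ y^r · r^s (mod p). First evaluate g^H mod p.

25

9^2 = 81 ≡ 14
9^4 ≡ 14^2 = 196 ≡ 62
9^8 ≡ 62^2 = 3844 ≡ 25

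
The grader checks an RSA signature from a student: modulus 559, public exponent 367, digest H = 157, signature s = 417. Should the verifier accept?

accept

s^2 ≡ 417^2 = 173889 ≡ 40
s^4 ≡ 40^2 = 1600 ≡ 482
s^8 ≡ 482^2 = 232324 ≡ 339
s^16 ≡ 339^2 = 114921 ≡ 326
s^32 ≡ 326^2 = 106276 ≡ 66
s^64 ≡ 66^2 = 4356 ≡ 443
s^128 ≡ 443^2 = 196249 ≡ 40
s^256 ≡ 40^2 = 1600 ≡ 482
367 = 256 + 64 + 32 + 8 + 4 + 2 + 1, so s^367 ≡ 482·443·66·339·482·40·417 ≡ 157 (mod 559)
Since 157 equals the digest 157, verification succeeds.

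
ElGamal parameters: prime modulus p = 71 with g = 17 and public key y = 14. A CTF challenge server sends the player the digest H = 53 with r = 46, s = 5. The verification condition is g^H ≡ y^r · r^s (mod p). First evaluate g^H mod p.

14

17^53 mod 71 = 14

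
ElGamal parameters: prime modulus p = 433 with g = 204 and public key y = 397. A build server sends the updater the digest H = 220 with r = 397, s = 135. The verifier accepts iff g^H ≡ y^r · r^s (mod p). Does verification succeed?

Left side g^H mod p:
Squares mod 433: 204^1≡204, 204^2≡48, 204^4≡139, 204^8≡269, 204^16≡50, 204^32≡335, 204^64≡78, 204^128≡22
220 = 128 + 64 + 16 + 8 + 4, so 204^220 ≡ 22·78·50·269·139 ≡ 139 (mod 433)
Right side y^r · r^s mod p:
Squares mod 433: 397^1≡397, 397^2≡430, 397^4≡9, 397^8≡81, 397^16≡66, 397^32≡26, 397^64≡243, 397^128≡161, 397^256≡374
397 = 256 + 128 + 8 + 4 + 1, so 397^397 ≡ 374·161·81·9·397 ≡ 233 (mod 433)
Squares mod 433: 397^1≡397, 397^2≡430, 397^4≡9, 397^8≡81, 397^16≡66, 397^32≡26, 397^64≡243, 397^128≡161
135 = 128 + 4 + 2 + 1, so 397^135 ≡ 161·9·430·397 ≡ 179 (mod 433)
233·179 = 41707 ≡ 139 (mod 433)
139 ≡ 139 (mod 433), so the signature is genuine.

passes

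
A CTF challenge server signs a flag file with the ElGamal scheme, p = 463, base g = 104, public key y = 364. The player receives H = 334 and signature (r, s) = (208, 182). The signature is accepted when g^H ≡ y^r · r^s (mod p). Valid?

Left side g^H mod p:
104^2 = 10816 ≡ 167
104^4 ≡ 167^2 = 27889 ≡ 109
104^8 ≡ 109^2 = 11881 ≡ 306
104^16 ≡ 306^2 = 93636 ≡ 110
104^32 ≡ 110^2 = 12100 ≡ 62
104^64 ≡ 62^2 = 3844 ≡ 140
104^128 ≡ 140^2 = 19600 ≡ 154
104^256 ≡ 154^2 = 23716 ≡ 103
334 = 256 + 64 + 8 + 4 + 2, so 104^334 ≡ 103·140·306·109·167 ≡ 460 (mod 463)
Right side y^r · r^s mod p:
364^2 = 132496 ≡ 78
364^4 ≡ 78^2 = 6084 ≡ 65
364^8 ≡ 65^2 = 4225 ≡ 58
364^16 ≡ 58^2 = 3364 ≡ 123
364^32 ≡ 123^2 = 15129 ≡ 313
364^64 ≡ 313^2 = 97969 ≡ 276
364^128 ≡ 276^2 = 76176 ≡ 244
208 = 128 + 64 + 16, so 364^208 ≡ 244·276·123 ≡ 242 (mod 463)
208^2 = 43264 ≡ 205
208^4 ≡ 205^2 = 42025 ≡ 355
208^8 ≡ 355^2 = 126025 ≡ 89
208^16 ≡ 89^2 = 7921 ≡ 50
208^32 ≡ 50^2 = 2500 ≡ 185
208^64 ≡ 185^2 = 34225 ≡ 426
208^128 ≡ 426^2 = 181476 ≡ 443
182 = 128 + 32 + 16 + 4 + 2, so 208^182 ≡ 443·185·50·355·205 ≡ 132 (mod 463)
242·132 = 31944 ≡ 460 (mod 463)
460 ≡ 460 (mod 463), so the signature is genuine.

yes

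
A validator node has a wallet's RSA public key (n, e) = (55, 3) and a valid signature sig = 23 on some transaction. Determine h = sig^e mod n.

12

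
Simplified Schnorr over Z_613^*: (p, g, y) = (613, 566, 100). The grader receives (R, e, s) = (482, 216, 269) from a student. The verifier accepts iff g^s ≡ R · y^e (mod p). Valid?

no

g^s mod p:
Squares mod 613: 566^1≡566, 566^2≡370, 566^4≡201, 566^8≡556, 566^16≡184, 566^32≡141, 566^64≡265, 566^128≡343, 566^256≡566
269 = 256 + 8 + 4 + 1, so 566^269 ≡ 566·556·201·566 ≡ 418 (mod 613)
R · y^e mod p:
Squares mod 613: 100^1≡100, 100^2≡192, 100^4≡84, 100^8≡313, 100^16≡502, 100^32≡61, 100^64≡43, 100^128≡10
216 = 128 + 64 + 16 + 8, so 100^216 ≡ 10·43·502·313 ≡ 546 (mod 613)
482·546 = 263172 ≡ 195 (mod 613)
418 ≠ 195; the check fails.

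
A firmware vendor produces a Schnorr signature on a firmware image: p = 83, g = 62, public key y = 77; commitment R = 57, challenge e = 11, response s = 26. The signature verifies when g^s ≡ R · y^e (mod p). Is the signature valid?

invalid

g^s mod p:
62^2 = 3844 ≡ 26
62^4 ≡ 26^2 = 676 ≡ 12
62^8 ≡ 12^2 = 144 ≡ 61
62^16 ≡ 61^2 = 3721 ≡ 69
26 = 16 + 8 + 2, so 62^26 ≡ 69·61·26 ≡ 40 (mod 83)
R · y^e mod p:
77^2 = 5929 ≡ 36
77^4 ≡ 36^2 = 1296 ≡ 51
77^8 ≡ 51^2 = 2601 ≡ 28
11 = 8 + 2 + 1, so 77^11 ≡ 28·36·77 ≡ 11 (mod 83)
57·11 = 627 ≡ 46 (mod 83)
40 ≠ 46; the check fails.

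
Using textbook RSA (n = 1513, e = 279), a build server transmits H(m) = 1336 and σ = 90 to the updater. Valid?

yes

σ^2 ≡ 90^2 = 8100 ≡ 535
σ^4 ≡ 535^2 = 286225 ≡ 268
σ^8 ≡ 268^2 = 71824 ≡ 713
σ^16 ≡ 713^2 = 508369 ≡ 1
σ^32 ≡ 1^2 = 1
σ^64 ≡ 1^2 = 1
σ^128 ≡ 1^2 = 1
σ^256 ≡ 1^2 = 1
279 = 256 + 16 + 4 + 2 + 1, so σ^279 ≡ 1·1·268·535·90 ≡ 1336 (mod 1513)
1336 = H(m), so the signature checks out.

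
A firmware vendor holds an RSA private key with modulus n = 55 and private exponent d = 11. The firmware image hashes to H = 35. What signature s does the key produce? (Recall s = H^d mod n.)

H^2 ≡ 35^2 = 1225 ≡ 15
H^4 ≡ 15^2 = 225 ≡ 5
H^8 ≡ 5^2 = 25
11 = 8 + 2 + 1, so H^11 ≡ 25·15·35 ≡ 35 (mod 55)

35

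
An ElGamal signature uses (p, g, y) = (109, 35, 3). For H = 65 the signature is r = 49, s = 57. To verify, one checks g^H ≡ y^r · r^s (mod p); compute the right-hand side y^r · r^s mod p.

80

3^2 = 9
3^4 ≡ 9^2 = 81
3^8 ≡ 81^2 = 6561 ≡ 21
3^16 ≡ 21^2 = 441 ≡ 5
3^32 ≡ 5^2 = 25
49 = 32 + 16 + 1, so 3^49 ≡ 25·5·3 ≡ 48 (mod 109)
49^2 = 2401 ≡ 3
49^4 ≡ 3^2 = 9
49^8 ≡ 9^2 = 81
49^16 ≡ 81^2 = 6561 ≡ 21
49^32 ≡ 21^2 = 441 ≡ 5
57 = 32 + 16 + 8 + 1, so 49^57 ≡ 5·21·81·49 ≡ 38 (mod 109)
y^r · r^s ≡ 48·38 = 1824 ≡ 80 (mod 109)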